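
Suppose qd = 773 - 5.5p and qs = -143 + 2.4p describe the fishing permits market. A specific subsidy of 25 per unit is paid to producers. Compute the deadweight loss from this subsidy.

Deadweight loss = 41250/79

Pre-subsidy: 773 - 5.5p = -143 + 2.4p gives p* = 9160/79, q* = 10687/79.
With the subsidy, sellers receive ps = pb + 25 for each unit, where pb is the price buyers pay.
Supply in terms of pb becomes qs = -143 + 2.4(pb + 25) = -83 + 2.4pb. Setting this equal to demand: 773 - 5.5pb = -83 + 2.4pb, so pb = 8560/79.
Sellers receive ps = 8560/79 + 25 = 10535/79; q' = 773 − 5.5·(8560/79) = 13987/79.
The subsidy expands output by 13987/79 − 10687/79 = 3300/79 past the efficient level; on those units the gap between marginal cost and willingness to pay runs from 0 up to 25.
DWL = ½ × 25 × 3300/79 = 41250/79.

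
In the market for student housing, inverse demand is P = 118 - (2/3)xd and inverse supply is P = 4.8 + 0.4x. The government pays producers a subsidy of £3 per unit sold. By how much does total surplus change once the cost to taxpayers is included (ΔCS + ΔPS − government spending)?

Pre-subsidy: 118 - (2/3)x = 4.8 + 0.4x gives x* = 106.125 and P* = 47.25.
With the subsidy, sellers receive Ps = Pb + 3 for each unit, where Pb is the price buyers pay.
On the curves, Pb = 118 - (2/3)x and Ps = 4.8 + 0.4x; the wedge Ps − Pb = 3 gives 4.8 + 0.4x − (118 - (2/3)x) = 3, so x' = 108.9375.
Then Pb = 118 − (2/3)·108.9375 = 45.375 and Ps = 4.8 + 0.4·108.9375 = 48.375.
ΔCS = ½(106.125 + 108.9375)(47.25 − 45.375) = 201.62109375; ΔPS = ½(106.125 + 108.9375)(48.375 − 47.25) = 120.97265625.
Government spending = 3 × 108.9375 = 326.8125.
Net change = 201.62109375 + 120.97265625 − 326.8125 = -4.21875. The loss equals the DWL triangle ½·3·2.8125.

Net change in total surplus = -£4.21875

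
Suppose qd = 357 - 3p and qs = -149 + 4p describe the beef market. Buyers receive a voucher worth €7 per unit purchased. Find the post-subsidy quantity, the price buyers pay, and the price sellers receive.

Pre-subsidy: 357 - 3p = -149 + 4p gives p* = 506/7, q* = 981/7.
With the rebate, buyers effectively pay pb = ps − 7, where ps is the price sellers receive.
Demand in terms of ps becomes qd = 357 − 3(ps − 7) = 378 - 3ps. Setting this equal to supply: 378 - 3ps = -149 + 4ps, so ps = 527/7.
Buyers pay pb = 527/7 − 7 = 478/7; q' = -149 + 4·(527/7) = 1065/7.

q' = 1065/7; buyers pay 478/7; sellers receive 527/7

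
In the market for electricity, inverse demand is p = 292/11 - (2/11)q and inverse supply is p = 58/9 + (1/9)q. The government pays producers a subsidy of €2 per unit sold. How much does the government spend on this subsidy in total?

Pre-subsidy: 292/11 - (2/11)q = 58/9 + (1/9)q gives q* = 1990/29 and p* = 408/29.
With the subsidy, sellers receive ps = pb + 2 for each unit, where pb is the price buyers pay.
On the curves, pb = 292/11 - (2/11)q and ps = 58/9 + (1/9)q; the wedge ps − pb = 2 gives 58/9 + (1/9)q − (292/11 - (2/11)q) = 2, so q' = 2188/29.
Then pb = 292/11 − (2/11)·(2188/29) = 372/29 and ps = 58/9 + (1/9)·(2188/29) = 430/29.
Government outlay = subsidy × quantity = 2 × 2188/29 = 4376/29.

Government cost = 4376/29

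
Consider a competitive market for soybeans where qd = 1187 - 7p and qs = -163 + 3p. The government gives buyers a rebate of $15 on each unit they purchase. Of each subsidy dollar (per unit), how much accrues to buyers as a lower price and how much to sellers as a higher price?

Buyers gain $4.5 per unit; sellers gain $10.5 per unit

Pre-subsidy: 1187 - 7p = -163 + 3p gives p* = 135, q* = 242.
With the rebate, buyers effectively pay pb = ps − 15, where ps is the price sellers receive.
Demand in terms of ps becomes qd = 1187 − 7(ps − 15) = 1292 - 7ps. Setting this equal to supply: 1292 - 7ps = -163 + 3ps, so ps = 145.5.
Buyers pay pb = 145.5 − 15 = 130.5; q' = -163 + 3·145.5 = 273.5.
Buyers' price falls by p* − pb = 135 − 130.5 = 4.5; sellers' price rises by ps − p* = 145.5 − 135 = 10.5.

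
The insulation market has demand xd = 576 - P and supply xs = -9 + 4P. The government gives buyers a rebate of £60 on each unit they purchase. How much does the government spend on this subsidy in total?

Pre-subsidy: 576 - P = -9 + 4P gives P* = 117, x* = 459.
With the rebate, buyers effectively pay Pb = Ps − 60, where Ps is the price sellers receive.
Demand in terms of Ps becomes xd = 576 − 1(Ps − 60) = 636 - Ps. Setting this equal to supply: 636 - Ps = -9 + 4Ps, so Ps = 129.
Buyers pay Pb = 129 − 60 = 69; x' = -9 + 4·129 = 507.
Government outlay = subsidy × quantity = 60 × 507 = 30420.

Government cost = £30420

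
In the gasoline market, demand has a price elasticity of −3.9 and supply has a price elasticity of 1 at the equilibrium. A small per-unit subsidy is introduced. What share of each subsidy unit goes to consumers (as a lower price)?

Consumer share = 10/49

For a small subsidy around the equilibrium, the benefit split depends on the relative slopes, which at a point are proportional to the elasticities.
Buyer share = εs/(εs + |εd|) = 1/(1 + 3.9) = 10/49; seller share = |εd|/(εs + |εd|) = 39/49.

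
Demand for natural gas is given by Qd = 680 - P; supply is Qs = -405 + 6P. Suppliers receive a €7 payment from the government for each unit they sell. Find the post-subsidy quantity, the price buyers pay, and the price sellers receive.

Q' = 531; buyers pay €149; sellers receive €156

Pre-subsidy: 680 - P = -405 + 6P gives P* = 155, Q* = 525.
With the subsidy, sellers receive Ps = Pb + 7 for each unit, where Pb is the price buyers pay.
Supply in terms of Pb becomes Qs = -405 + 6(Pb + 7) = -363 + 6Pb. Setting this equal to demand: 680 - Pb = -363 + 6Pb, so Pb = 149.
Sellers receive Ps = 149 + 7 = 156; Q' = 680 − 1·149 = 531.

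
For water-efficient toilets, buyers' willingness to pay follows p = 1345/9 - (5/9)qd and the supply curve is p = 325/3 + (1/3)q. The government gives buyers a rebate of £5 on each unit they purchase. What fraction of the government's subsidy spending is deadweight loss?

Pre-subsidy: 1345/9 - (5/9)q = 325/3 + (1/3)q gives q* = 46.25 and p* = 123.75.
With the rebate, buyers effectively pay pb = ps − 5, where ps is the price sellers receive.
On the curves, pb = 1345/9 - (5/9)q and ps = 325/3 + (1/3)q; the wedge ps − pb = 5 gives 325/3 + (1/3)q − (1345/9 - (5/9)q) = 5, so q' = 51.875.
Then pb = 1345/9 − (5/9)·51.875 = 120.625 and ps = 325/3 + (1/3)·51.875 = 125.625.
ΔCS = ½(46.25 + 51.875)(123.75 − 120.625) = 153.3203125; ΔPS = ½(46.25 + 51.875)(125.625 − 123.75) = 91.9921875.
Government spending = 5 × 51.875 = 259.375.
DWL = ½ × 5 × (51.875 − 46.25) = 14.0625; fraction = 14.0625 / 259.375 = 9/166.

DWL / government spending = 9/166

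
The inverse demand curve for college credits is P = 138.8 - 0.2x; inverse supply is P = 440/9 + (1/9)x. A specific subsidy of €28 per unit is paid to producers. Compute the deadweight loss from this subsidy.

Deadweight loss = €1260

Pre-subsidy: 138.8 - 0.2x = 440/9 + (1/9)x gives x* = 289 and P* = 81.
With the subsidy, sellers receive Ps = Pb + 28 for each unit, where Pb is the price buyers pay.
On the curves, Pb = 138.8 - 0.2x and Ps = 440/9 + (1/9)x; the wedge Ps − Pb = 28 gives 440/9 + (1/9)x − (138.8 - 0.2x) = 28, so x' = 379.
Then Pb = 138.8 − 0.2·379 = 63 and Ps = 440/9 + (1/9)·379 = 91.
The subsidy expands output by 379 − 289 = 90 past the efficient level; on those units the gap between marginal cost and willingness to pay runs from 0 up to 28.
DWL = ½ × 28 × 90 = 1260.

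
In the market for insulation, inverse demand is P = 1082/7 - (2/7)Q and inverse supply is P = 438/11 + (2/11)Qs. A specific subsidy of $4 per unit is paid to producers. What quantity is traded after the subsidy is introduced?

Pre-subsidy: 1082/7 - (2/7)Q = 438/11 + (2/11)Q gives Q* = 2209/9 and P* = 760/9.
With the subsidy, sellers receive Ps = Pb + 4 for each unit, where Pb is the price buyers pay.
On the curves, Pb = 1082/7 - (2/7)Q and Ps = 438/11 + (2/11)Q; the wedge Ps − Pb = 4 gives 438/11 + (2/11)Q − (1082/7 - (2/7)Q) = 4, so Q' = 254.
Then Pb = 1082/7 − (2/7)·254 = 82 and Ps = 438/11 + (2/11)·254 = 86.

Q' = 254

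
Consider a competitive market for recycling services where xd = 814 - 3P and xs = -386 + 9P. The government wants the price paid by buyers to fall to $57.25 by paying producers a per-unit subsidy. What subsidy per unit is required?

Required subsidy s = $57 per unit

At a buyer price of 57.25, quantity demanded is 814 − 3·57.25 = 642.25.
Sellers supply 642.25 only when they receive Ps with -386 + 9·Ps = 642.25, i.e. Ps = 114.25.
s = Ps − Pb = 114.25 − 57.25 = 57.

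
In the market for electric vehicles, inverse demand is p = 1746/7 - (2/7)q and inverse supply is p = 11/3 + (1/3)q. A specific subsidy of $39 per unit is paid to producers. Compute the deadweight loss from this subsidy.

Pre-subsidy: 1746/7 - (2/7)q = 11/3 + (1/3)q gives q* = 397 and p* = 136.
With the subsidy, sellers receive ps = pb + 39 for each unit, where pb is the price buyers pay.
On the curves, pb = 1746/7 - (2/7)q and ps = 11/3 + (1/3)q; the wedge ps − pb = 39 gives 11/3 + (1/3)q − (1746/7 - (2/7)q) = 39, so q' = 460.
Then pb = 1746/7 − (2/7)·460 = 118 and ps = 11/3 + (1/3)·460 = 157.
The subsidy expands output by 460 − 397 = 63 past the efficient level; on those units the gap between marginal cost and willingness to pay runs from 0 up to 39.
DWL = ½ × 39 × 63 = 1228.5.

Deadweight loss = $1228.5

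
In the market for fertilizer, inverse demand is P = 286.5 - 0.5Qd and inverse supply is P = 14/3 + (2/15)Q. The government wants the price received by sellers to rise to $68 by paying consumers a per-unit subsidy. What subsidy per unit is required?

Required subsidy s = $19 per unit

At a seller price of 68, quantity supplied is -35 + 7.5·68 = 475.
Buyers absorb 475 only when they pay Pb = 286.5 − 0.5·475 = 49.
s = Ps − Pb = 68 − 49 = 19.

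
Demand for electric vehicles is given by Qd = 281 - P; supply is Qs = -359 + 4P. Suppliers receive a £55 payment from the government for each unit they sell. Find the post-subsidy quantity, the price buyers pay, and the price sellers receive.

Q' = 197; buyers pay £84; sellers receive £139

Pre-subsidy: 281 - P = -359 + 4P gives P* = 128, Q* = 153.
With the subsidy, sellers receive Ps = Pb + 55 for each unit, where Pb is the price buyers pay.
Supply in terms of Pb becomes Qs = -359 + 4(Pb + 55) = -139 + 4Pb. Setting this equal to demand: 281 - Pb = -139 + 4Pb, so Pb = 84.
Sellers receive Ps = 84 + 55 = 139; Q' = 281 − 1·84 = 197.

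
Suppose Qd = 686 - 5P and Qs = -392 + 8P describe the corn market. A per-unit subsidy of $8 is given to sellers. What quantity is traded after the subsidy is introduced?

Q' = 296

Pre-subsidy: 686 - 5P = -392 + 8P gives P* = 1078/13, Q* = 3528/13.
With the subsidy, sellers receive Ps = Pb + 8 for each unit, where Pb is the price buyers pay.
Supply in terms of Pb becomes Qs = -392 + 8(Pb + 8) = -328 + 8Pb. Setting this equal to demand: 686 - 5Pb = -328 + 8Pb, so Pb = 78.
Sellers receive Ps = 78 + 8 = 86; Q' = 686 − 5·78 = 296.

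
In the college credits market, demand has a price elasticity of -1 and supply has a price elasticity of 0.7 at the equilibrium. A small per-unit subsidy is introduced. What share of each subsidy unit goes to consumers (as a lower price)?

For a small subsidy around the equilibrium, the benefit split depends on the relative slopes, which at a point are proportional to the elasticities.
Buyer share = εs/(εs + |εd|) = 0.7/(0.7 + 1) = 7/17; seller share = |εd|/(εs + |εd|) = 10/17.

Consumer share = 7/17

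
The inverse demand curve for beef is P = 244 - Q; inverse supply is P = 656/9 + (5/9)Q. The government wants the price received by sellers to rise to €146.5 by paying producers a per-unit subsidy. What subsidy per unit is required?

At a seller price of 146.5, quantity supplied is -131.2 + 1.8·146.5 = 132.5.
Buyers absorb 132.5 only when they pay Pb = 244 − 1·132.5 = 111.5.
s = Ps − Pb = 146.5 − 111.5 = 35.

Required subsidy s = €35 per unit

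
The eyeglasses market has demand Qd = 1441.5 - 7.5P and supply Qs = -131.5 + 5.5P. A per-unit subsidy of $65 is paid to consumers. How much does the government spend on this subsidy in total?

Pre-subsidy: 1441.5 - 7.5P = -131.5 + 5.5P gives P* = 121, Q* = 534.
With the rebate, buyers effectively pay Pb = Ps − 65, where Ps is the price sellers receive.
Demand in terms of Ps becomes Qd = 1441.5 − 7.5(Ps − 65) = 1929 - 7.5Ps. Setting this equal to supply: 1929 - 7.5Ps = -131.5 + 5.5Ps, so Ps = 158.5.
Buyers pay Pb = 158.5 − 65 = 93.5; Q' = -131.5 + 5.5·158.5 = 740.25.
Government outlay = subsidy × quantity = 65 × 740.25 = 48116.25.

Government cost = $48116.25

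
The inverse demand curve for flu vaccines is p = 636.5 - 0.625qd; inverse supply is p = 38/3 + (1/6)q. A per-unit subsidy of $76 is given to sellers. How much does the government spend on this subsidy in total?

Government cost = $67184

Pre-subsidy: 636.5 - 0.625q = 38/3 + (1/6)q gives q* = 788 and p* = 144.
With the subsidy, sellers receive ps = pb + 76 for each unit, where pb is the price buyers pay.
On the curves, pb = 636.5 - 0.625q and ps = 38/3 + (1/6)q; the wedge ps − pb = 76 gives 38/3 + (1/6)q − (636.5 - 0.625q) = 76, so q' = 884.
Then pb = 636.5 − 0.625·884 = 84 and ps = 38/3 + (1/6)·884 = 160.
Government outlay = subsidy × quantity = 76 × 884 = 67184.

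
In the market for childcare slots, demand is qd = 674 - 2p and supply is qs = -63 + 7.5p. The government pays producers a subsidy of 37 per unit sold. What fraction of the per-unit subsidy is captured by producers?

Pre-subsidy: 674 - 2p = -63 + 7.5p gives p* = 1474/19, q* = 9858/19.
With the subsidy, sellers receive ps = pb + 37 for each unit, where pb is the price buyers pay.
Supply in terms of pb becomes qs = -63 + 7.5(pb + 37) = 214.5 + 7.5pb. Setting this equal to demand: 674 - 2pb = 214.5 + 7.5pb, so pb = 919/19.
Sellers receive ps = 919/19 + 37 = 1622/19; q' = 674 − 2·(919/19) = 10968/19.
Buyers' price falls by p* − pb = 1474/19 − 919/19 = 555/19; sellers' price rises by ps − p* = 1622/19 − 1474/19 = 148/19.
So producers capture (148/19)/37 = 4/19 of each unit of subsidy.

Producer share = 4/19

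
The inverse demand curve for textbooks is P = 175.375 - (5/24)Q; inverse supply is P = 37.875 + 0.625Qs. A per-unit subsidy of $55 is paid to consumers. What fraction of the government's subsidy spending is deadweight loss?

Pre-subsidy: 175.375 - (5/24)Q = 37.875 + 0.625Q gives Q* = 165 and P* = 141.
With the rebate, buyers effectively pay Pb = Ps − 55, where Ps is the price sellers receive.
On the curves, Pb = 175.375 - (5/24)Q and Ps = 37.875 + 0.625Q; the wedge Ps − Pb = 55 gives 37.875 + 0.625Q − (175.375 - (5/24)Q) = 55, so Q' = 231.
Then Pb = 175.375 − (5/24)·231 = 127.25 and Ps = 37.875 + 0.625·231 = 182.25.
ΔCS = ½(165 + 231)(141 − 127.25) = 2722.5; ΔPS = ½(165 + 231)(182.25 − 141) = 8167.5.
Government spending = 55 × 231 = 12705.
DWL = ½ × 55 × (231 − 165) = 1815; fraction = 1815 / 12705 = 1/7.

DWL / government spending = 1/7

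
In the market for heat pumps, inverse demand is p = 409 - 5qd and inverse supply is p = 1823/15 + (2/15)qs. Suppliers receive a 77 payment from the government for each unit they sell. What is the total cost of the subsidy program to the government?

Pre-subsidy: 409 - 5q = 1823/15 + (2/15)q gives q* = 56 and p* = 129.
With the subsidy, sellers receive ps = pb + 77 for each unit, where pb is the price buyers pay.
On the curves, pb = 409 - 5q and ps = 1823/15 + (2/15)q; the wedge ps − pb = 77 gives 1823/15 + (2/15)q − (409 - 5q) = 77, so q' = 71.
Then pb = 409 − 5·71 = 54 and ps = 1823/15 + (2/15)·71 = 131.
Government outlay = subsidy × quantity = 77 × 71 = 5467.

Government cost = 5467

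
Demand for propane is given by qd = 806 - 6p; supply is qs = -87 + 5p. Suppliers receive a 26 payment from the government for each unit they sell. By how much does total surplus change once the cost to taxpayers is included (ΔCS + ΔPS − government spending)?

Pre-subsidy: 806 - 6p = -87 + 5p gives p* = 893/11, q* = 3508/11.
With the subsidy, sellers receive ps = pb + 26 for each unit, where pb is the price buyers pay.
Supply in terms of pb becomes qs = -87 + 5(pb + 26) = 43 + 5pb. Setting this equal to demand: 806 - 6pb = 43 + 5pb, so pb = 763/11.
Sellers receive ps = 763/11 + 26 = 1049/11; q' = 806 − 6·(763/11) = 4288/11.
ΔCS = ½(3508/11 + 4288/11)(893/11 − 763/11) = 506740/121; ΔPS = ½(3508/11 + 4288/11)(1049/11 − 893/11) = 608088/121.
Government spending = 26 × 4288/11 = 111488/11.
Net change = 506740/121 + 608088/121 − 111488/11 = -10140/11. The loss equals the DWL triangle ½·26·780/11.

Net change in total surplus = -10140/11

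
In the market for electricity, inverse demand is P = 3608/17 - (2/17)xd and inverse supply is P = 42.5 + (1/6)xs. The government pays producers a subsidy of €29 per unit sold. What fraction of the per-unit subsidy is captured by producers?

Producer share = 17/29

Pre-subsidy: 3608/17 - (2/17)x = 42.5 + (1/6)x gives x* = 597 and P* = 142.
With the subsidy, sellers receive Ps = Pb + 29 for each unit, where Pb is the price buyers pay.
On the curves, Pb = 3608/17 - (2/17)x and Ps = 42.5 + (1/6)x; the wedge Ps − Pb = 29 gives 42.5 + (1/6)x − (3608/17 - (2/17)x) = 29, so x' = 699.
Then Pb = 3608/17 − (2/17)·699 = 130 and Ps = 42.5 + (1/6)·699 = 159.
Buyers' price falls by P* − Pb = 142 − 130 = 12; sellers' price rises by Ps − P* = 159 − 142 = 17.
So producers capture 17/29 = 17/29 of each unit of subsidy.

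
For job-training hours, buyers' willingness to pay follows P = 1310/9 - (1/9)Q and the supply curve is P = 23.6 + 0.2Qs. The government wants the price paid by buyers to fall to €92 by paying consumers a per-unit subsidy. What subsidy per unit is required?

At a buyer price of 92, quantity demanded is 1310 − 9·92 = 482.
Sellers supply 482 only when they receive Ps = 23.6 + 0.2·482 = 120.
s = Ps − Pb = 120 − 92 = 28.

Required subsidy s = €28 per unit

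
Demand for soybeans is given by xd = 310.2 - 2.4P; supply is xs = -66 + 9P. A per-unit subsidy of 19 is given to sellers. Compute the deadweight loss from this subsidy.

Pre-subsidy: 310.2 - 2.4P = -66 + 9P gives P* = 33, x* = 231.
With the subsidy, sellers receive Ps = Pb + 19 for each unit, where Pb is the price buyers pay.
Supply in terms of Pb becomes xs = -66 + 9(Pb + 19) = 105 + 9Pb. Setting this equal to demand: 310.2 - 2.4Pb = 105 + 9Pb, so Pb = 18.
Sellers receive Ps = 18 + 19 = 37; x' = 310.2 − 2.4·18 = 267.
The subsidy expands output by 267 − 231 = 36 past the efficient level; on those units the gap between marginal cost and willingness to pay runs from 0 up to 19.
DWL = ½ × 19 × 36 = 342.

Deadweight loss = 342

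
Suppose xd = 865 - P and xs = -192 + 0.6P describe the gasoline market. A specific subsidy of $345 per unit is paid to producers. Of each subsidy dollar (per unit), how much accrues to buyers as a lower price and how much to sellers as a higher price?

Pre-subsidy: 865 - P = -192 + 0.6P gives P* = 660.625, x* = 204.375.
With the subsidy, sellers receive Ps = Pb + 345 for each unit, where Pb is the price buyers pay.
Supply in terms of Pb becomes xs = -192 + 0.6(Pb + 345) = 15 + 0.6Pb. Setting this equal to demand: 865 - Pb = 15 + 0.6Pb, so Pb = 531.25.
Sellers receive Ps = 531.25 + 345 = 876.25; x' = 865 − 1·531.25 = 333.75.
Buyers' price falls by P* − Pb = 660.625 − 531.25 = 129.375; sellers' price rises by Ps − P* = 876.25 − 660.625 = 215.625.

Buyers gain $129.375 per unit; sellers gain $215.625 per unit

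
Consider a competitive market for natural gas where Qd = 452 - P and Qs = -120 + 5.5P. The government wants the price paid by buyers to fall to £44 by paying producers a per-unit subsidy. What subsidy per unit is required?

Required subsidy s = £52 per unit

At a buyer price of 44, quantity demanded is 452 − 1·44 = 408.
Sellers supply 408 only when they receive Ps with -120 + 5.5·Ps = 408, i.e. Ps = 96.
s = Ps − Pb = 96 − 44 = 52.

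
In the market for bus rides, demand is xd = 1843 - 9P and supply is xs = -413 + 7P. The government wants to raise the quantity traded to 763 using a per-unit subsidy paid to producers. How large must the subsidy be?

Required subsidy s = 48 per unit

At x = 763, invert demand for the buyer price: Pb = (1843 − 763)/9 = 120; invert supply for the seller price: Ps = (763 − (-413))/7 = 168.
The subsidy must fill the gap: s = Ps − Pb = 168 − 120 = 48.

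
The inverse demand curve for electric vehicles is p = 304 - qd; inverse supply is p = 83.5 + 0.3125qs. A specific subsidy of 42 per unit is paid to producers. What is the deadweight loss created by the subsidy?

Pre-subsidy: 304 - q = 83.5 + 0.3125q gives q* = 168 and p* = 136.
With the subsidy, sellers receive ps = pb + 42 for each unit, where pb is the price buyers pay.
On the curves, pb = 304 - q and ps = 83.5 + 0.3125q; the wedge ps − pb = 42 gives 83.5 + 0.3125q − (304 - q) = 42, so q' = 200.
Then pb = 304 − 1·200 = 104 and ps = 83.5 + 0.3125·200 = 146.
The subsidy expands output by 200 − 168 = 32 past the efficient level; on those units the gap between marginal cost and willingness to pay runs from 0 up to 42.
DWL = ½ × 42 × 32 = 672.

Deadweight loss = 672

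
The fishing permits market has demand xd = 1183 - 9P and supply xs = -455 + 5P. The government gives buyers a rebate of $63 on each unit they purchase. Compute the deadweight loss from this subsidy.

Pre-subsidy: 1183 - 9P = -455 + 5P gives P* = 117, x* = 130.
With the rebate, buyers effectively pay Pb = Ps − 63, where Ps is the price sellers receive.
Demand in terms of Ps becomes xd = 1183 − 9(Ps − 63) = 1750 - 9Ps. Setting this equal to supply: 1750 - 9Ps = -455 + 5Ps, so Ps = 157.5.
Buyers pay Pb = 157.5 − 63 = 94.5; x' = -455 + 5·157.5 = 332.5.
The subsidy expands output by 332.5 − 130 = 202.5 past the efficient level; on those units the gap between marginal cost and willingness to pay runs from 0 up to 63.
DWL = ½ × 63 × 202.5 = 6378.75.

Deadweight loss = $6378.75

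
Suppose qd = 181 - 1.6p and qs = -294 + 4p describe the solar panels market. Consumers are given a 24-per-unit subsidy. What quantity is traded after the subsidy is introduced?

q' = 509/7

Pre-subsidy: 181 - 1.6p = -294 + 4p gives p* = 2375/28, q* = 317/7.
With the rebate, buyers effectively pay pb = ps − 24, where ps is the price sellers receive.
Demand in terms of ps becomes qd = 181 − 1.6(ps − 24) = 219.4 - 1.6ps. Setting this equal to supply: 219.4 - 1.6ps = -294 + 4ps, so ps = 2567/28.
Buyers pay pb = 2567/28 − 24 = 1895/28; q' = -294 + 4·(2567/28) = 509/7.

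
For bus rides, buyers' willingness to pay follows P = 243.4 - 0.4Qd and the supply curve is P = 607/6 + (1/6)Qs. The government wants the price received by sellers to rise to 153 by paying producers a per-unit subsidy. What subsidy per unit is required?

Required subsidy s = 34 per unit

At a seller price of 153, quantity supplied is -607 + 6·153 = 311.
Buyers absorb 311 only when they pay Pb = 243.4 − 0.4·311 = 119.
s = Ps − Pb = 153 − 119 = 34.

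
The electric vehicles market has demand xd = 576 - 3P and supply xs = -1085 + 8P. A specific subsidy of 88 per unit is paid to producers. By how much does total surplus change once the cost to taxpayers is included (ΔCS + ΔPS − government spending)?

Net change in total surplus = -8448

Pre-subsidy: 576 - 3P = -1085 + 8P gives P* = 151, x* = 123.
With the subsidy, sellers receive Ps = Pb + 88 for each unit, where Pb is the price buyers pay.
Supply in terms of Pb becomes xs = -1085 + 8(Pb + 88) = -381 + 8Pb. Setting this equal to demand: 576 - 3Pb = -381 + 8Pb, so Pb = 87.
Sellers receive Ps = 87 + 88 = 175; x' = 576 − 3·87 = 315.
ΔCS = ½(123 + 315)(151 − 87) = 14016; ΔPS = ½(123 + 315)(175 − 151) = 5256.
Government spending = 88 × 315 = 27720.
Net change = 14016 + 5256 − 27720 = -8448. The loss equals the DWL triangle ½·88·192.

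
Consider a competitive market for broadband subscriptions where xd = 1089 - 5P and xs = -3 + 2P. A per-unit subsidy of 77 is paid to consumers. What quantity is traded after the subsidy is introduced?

x' = 419

Pre-subsidy: 1089 - 5P = -3 + 2P gives P* = 156, x* = 309.
With the rebate, buyers effectively pay Pb = Ps − 77, where Ps is the price sellers receive.
Demand in terms of Ps becomes xd = 1089 − 5(Ps − 77) = 1474 - 5Ps. Setting this equal to supply: 1474 - 5Ps = -3 + 2Ps, so Ps = 211.
Buyers pay Pb = 211 − 77 = 134; x' = -3 + 2·211 = 419.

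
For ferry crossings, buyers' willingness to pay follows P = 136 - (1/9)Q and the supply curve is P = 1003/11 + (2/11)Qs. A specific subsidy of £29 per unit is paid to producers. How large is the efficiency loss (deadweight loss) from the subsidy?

Deadweight loss = £1435.5

Pre-subsidy: 136 - (1/9)Q = 1003/11 + (2/11)Q gives Q* = 153 and P* = 119.
With the subsidy, sellers receive Ps = Pb + 29 for each unit, where Pb is the price buyers pay.
On the curves, Pb = 136 - (1/9)Q and Ps = 1003/11 + (2/11)Q; the wedge Ps − Pb = 29 gives 1003/11 + (2/11)Q − (136 - (1/9)Q) = 29, so Q' = 252.
Then Pb = 136 − (1/9)·252 = 108 and Ps = 1003/11 + (2/11)·252 = 137.
The subsidy expands output by 252 − 153 = 99 past the efficient level; on those units the gap between marginal cost and willingness to pay runs from 0 up to 29.
DWL = ½ × 29 × 99 = 1435.5.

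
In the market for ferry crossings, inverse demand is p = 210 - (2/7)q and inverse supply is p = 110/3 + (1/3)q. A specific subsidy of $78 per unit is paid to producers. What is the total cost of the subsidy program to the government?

Government cost = $31668

Pre-subsidy: 210 - (2/7)q = 110/3 + (1/3)q gives q* = 280 and p* = 130.
With the subsidy, sellers receive ps = pb + 78 for each unit, where pb is the price buyers pay.
On the curves, pb = 210 - (2/7)q and ps = 110/3 + (1/3)q; the wedge ps − pb = 78 gives 110/3 + (1/3)q − (210 - (2/7)q) = 78, so q' = 406.
Then pb = 210 − (2/7)·406 = 94 and ps = 110/3 + (1/3)·406 = 172.
Government outlay = subsidy × quantity = 78 × 406 = 31668.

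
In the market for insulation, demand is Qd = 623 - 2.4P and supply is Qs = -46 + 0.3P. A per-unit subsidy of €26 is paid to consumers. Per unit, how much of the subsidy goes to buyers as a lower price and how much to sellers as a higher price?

Pre-subsidy: 623 - 2.4P = -46 + 0.3P gives P* = 2230/9, Q* = 85/3.
With the rebate, buyers effectively pay Pb = Ps − 26, where Ps is the price sellers receive.
Demand in terms of Ps becomes Qd = 623 − 2.4(Ps − 26) = 685.4 - 2.4Ps. Setting this equal to supply: 685.4 - 2.4Ps = -46 + 0.3Ps, so Ps = 2438/9.
Buyers pay Pb = 2438/9 − 26 = 2204/9; Q' = -46 + 0.3·(2438/9) = 529/15.
Buyers' price falls by P* − Pb = 2230/9 − 2204/9 = 26/9; sellers' price rises by Ps − P* = 2438/9 − 2230/9 = 208/9.

Buyers gain 26/9 per unit; sellers gain 208/9 per unit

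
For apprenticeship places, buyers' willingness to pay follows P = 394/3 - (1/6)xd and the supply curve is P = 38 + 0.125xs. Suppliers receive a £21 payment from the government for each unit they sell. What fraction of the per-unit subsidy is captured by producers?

Producer share = 3/7

Pre-subsidy: 394/3 - (1/6)x = 38 + 0.125x gives x* = 320 and P* = 78.
With the subsidy, sellers receive Ps = Pb + 21 for each unit, where Pb is the price buyers pay.
On the curves, Pb = 394/3 - (1/6)x and Ps = 38 + 0.125x; the wedge Ps − Pb = 21 gives 38 + 0.125x − (394/3 - (1/6)x) = 21, so x' = 392.
Then Pb = 394/3 − (1/6)·392 = 66 and Ps = 38 + 0.125·392 = 87.
Buyers' price falls by P* − Pb = 78 − 66 = 12; sellers' price rises by Ps − P* = 87 − 78 = 9.
So producers capture 9/21 = 3/7 of each unit of subsidy.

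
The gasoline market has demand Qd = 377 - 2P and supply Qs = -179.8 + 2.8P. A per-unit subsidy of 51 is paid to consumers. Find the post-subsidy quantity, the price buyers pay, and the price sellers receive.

Pre-subsidy: 377 - 2P = -179.8 + 2.8P gives P* = 116, Q* = 145.
With the rebate, buyers effectively pay Pb = Ps − 51, where Ps is the price sellers receive.
Demand in terms of Ps becomes Qd = 377 − 2(Ps − 51) = 479 - 2Ps. Setting this equal to supply: 479 - 2Ps = -179.8 + 2.8Ps, so Ps = 137.25.
Buyers pay Pb = 137.25 − 51 = 86.25; Q' = -179.8 + 2.8·137.25 = 204.5.

Q' = 204.5; buyers pay 86.25; sellers receive 137.25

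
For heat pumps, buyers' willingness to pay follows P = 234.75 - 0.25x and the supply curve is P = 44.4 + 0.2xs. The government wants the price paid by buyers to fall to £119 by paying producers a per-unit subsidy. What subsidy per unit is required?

Required subsidy s = £18 per unit

At a buyer price of 119, quantity demanded is 939 − 4·119 = 463.
Sellers supply 463 only when they receive Ps = 44.4 + 0.2·463 = 137.
s = Ps − Pb = 137 − 119 = 18.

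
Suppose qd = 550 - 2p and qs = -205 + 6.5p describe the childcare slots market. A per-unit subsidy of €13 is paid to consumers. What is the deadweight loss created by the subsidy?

Deadweight loss = 2197/17

Pre-subsidy: 550 - 2p = -205 + 6.5p gives p* = 1510/17, q* = 6330/17.
With the rebate, buyers effectively pay pb = ps − 13, where ps is the price sellers receive.
Demand in terms of ps becomes qd = 550 − 2(ps − 13) = 576 - 2ps. Setting this equal to supply: 576 - 2ps = -205 + 6.5ps, so ps = 1562/17.
Buyers pay pb = 1562/17 − 13 = 1341/17; q' = -205 + 6.5·(1562/17) = 6668/17.
The subsidy expands output by 6668/17 − 6330/17 = 338/17 past the efficient level; on those units the gap between marginal cost and willingness to pay runs from 0 up to 13.
DWL = ½ × 13 × 338/17 = 2197/17.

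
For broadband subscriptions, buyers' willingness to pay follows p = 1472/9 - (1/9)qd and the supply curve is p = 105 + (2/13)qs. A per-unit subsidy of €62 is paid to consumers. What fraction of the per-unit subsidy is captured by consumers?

Consumer share = 13/31

Pre-subsidy: 1472/9 - (1/9)q = 105 + (2/13)q gives q* = 221 and p* = 139.
With the rebate, buyers effectively pay pb = ps − 62, where ps is the price sellers receive.
On the curves, pb = 1472/9 - (1/9)q and ps = 105 + (2/13)q; the wedge ps − pb = 62 gives 105 + (2/13)q − (1472/9 - (1/9)q) = 62, so q' = 455.
Then pb = 1472/9 − (1/9)·455 = 113 and ps = 105 + (2/13)·455 = 175.
Buyers' price falls by p* − pb = 139 − 113 = 26; sellers' price rises by ps − p* = 175 − 139 = 36.
So consumers capture 26/62 = 13/31 of each unit of subsidy.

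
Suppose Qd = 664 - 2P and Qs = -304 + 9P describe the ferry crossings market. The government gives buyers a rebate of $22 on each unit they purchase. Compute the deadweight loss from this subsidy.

Deadweight loss = $396

Pre-subsidy: 664 - 2P = -304 + 9P gives P* = 88, Q* = 488.
With the rebate, buyers effectively pay Pb = Ps − 22, where Ps is the price sellers receive.
Demand in terms of Ps becomes Qd = 664 − 2(Ps − 22) = 708 - 2Ps. Setting this equal to supply: 708 - 2Ps = -304 + 9Ps, so Ps = 92.
Buyers pay Pb = 92 − 22 = 70; Q' = -304 + 9·92 = 524.
The subsidy expands output by 524 − 488 = 36 past the efficient level; on those units the gap between marginal cost and willingness to pay runs from 0 up to 22.
DWL = ½ × 22 × 36 = 396.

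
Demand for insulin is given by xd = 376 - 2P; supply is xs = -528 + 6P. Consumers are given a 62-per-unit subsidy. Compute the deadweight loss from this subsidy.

Pre-subsidy: 376 - 2P = -528 + 6P gives P* = 113, x* = 150.
With the rebate, buyers effectively pay Pb = Ps − 62, where Ps is the price sellers receive.
Demand in terms of Ps becomes xd = 376 − 2(Ps − 62) = 500 - 2Ps. Setting this equal to supply: 500 - 2Ps = -528 + 6Ps, so Ps = 128.5.
Buyers pay Pb = 128.5 − 62 = 66.5; x' = -528 + 6·128.5 = 243.
The subsidy expands output by 243 − 150 = 93 past the efficient level; on those units the gap between marginal cost and willingness to pay runs from 0 up to 62.
DWL = ½ × 62 × 93 = 2883.

Deadweight loss = 2883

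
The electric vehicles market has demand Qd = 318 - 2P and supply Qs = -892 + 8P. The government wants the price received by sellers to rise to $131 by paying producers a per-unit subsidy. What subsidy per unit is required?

Required subsidy s = $50 per unit

At a seller price of 131, quantity supplied is -892 + 8·131 = 156.
Buyers absorb 156 only when they pay Pb with 318 − 2·Pb = 156, i.e. Pb = 81.
s = Ps − Pb = 131 − 81 = 50.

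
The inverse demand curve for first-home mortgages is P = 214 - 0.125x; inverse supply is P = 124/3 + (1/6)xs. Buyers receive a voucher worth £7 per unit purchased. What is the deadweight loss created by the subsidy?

Pre-subsidy: 214 - 0.125x = 124/3 + (1/6)x gives x* = 592 and P* = 140.
With the rebate, buyers effectively pay Pb = Ps − 7, where Ps is the price sellers receive.
On the curves, Pb = 214 - 0.125x and Ps = 124/3 + (1/6)x; the wedge Ps − Pb = 7 gives 124/3 + (1/6)x − (214 - 0.125x) = 7, so x' = 616.
Then Pb = 214 − 0.125·616 = 137 and Ps = 124/3 + (1/6)·616 = 144.
The subsidy expands output by 616 − 592 = 24 past the efficient level; on those units the gap between marginal cost and willingness to pay runs from 0 up to 7.
DWL = ½ × 7 × 24 = 84.

Deadweight loss = £84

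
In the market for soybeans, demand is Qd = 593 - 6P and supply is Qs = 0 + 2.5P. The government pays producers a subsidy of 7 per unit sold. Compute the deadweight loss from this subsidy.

Deadweight loss = 735/17

Pre-subsidy: 593 - 6P = 0 + 2.5P gives P* = 1186/17, Q* = 2965/17.
With the subsidy, sellers receive Ps = Pb + 7 for each unit, where Pb is the price buyers pay.
Supply in terms of Pb becomes Qs = 0 + 2.5(Pb + 7) = 17.5 + 2.5Pb. Setting this equal to demand: 593 - 6Pb = 17.5 + 2.5Pb, so Pb = 1151/17.
Sellers receive Ps = 1151/17 + 7 = 1270/17; Q' = 593 − 6·(1151/17) = 3175/17.
The subsidy expands output by 3175/17 − 2965/17 = 210/17 past the efficient level; on those units the gap between marginal cost and willingness to pay runs from 0 up to 7.
DWL = ½ × 7 × 210/17 = 735/17.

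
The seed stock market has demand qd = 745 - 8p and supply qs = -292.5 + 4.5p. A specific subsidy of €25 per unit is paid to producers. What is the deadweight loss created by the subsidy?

Pre-subsidy: 745 - 8p = -292.5 + 4.5p gives p* = 83, q* = 81.
With the subsidy, sellers receive ps = pb + 25 for each unit, where pb is the price buyers pay.
Supply in terms of pb becomes qs = -292.5 + 4.5(pb + 25) = -180 + 4.5pb. Setting this equal to demand: 745 - 8pb = -180 + 4.5pb, so pb = 74.
Sellers receive ps = 74 + 25 = 99; q' = 745 − 8·74 = 153.
The subsidy expands output by 153 − 81 = 72 past the efficient level; on those units the gap between marginal cost and willingness to pay runs from 0 up to 25.
DWL = ½ × 25 × 72 = 900.

Deadweight loss = €900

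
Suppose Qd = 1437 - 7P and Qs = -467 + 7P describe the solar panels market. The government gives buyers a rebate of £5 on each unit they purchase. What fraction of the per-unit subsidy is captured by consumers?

Pre-subsidy: 1437 - 7P = -467 + 7P gives P* = 136, Q* = 485.
With the rebate, buyers effectively pay Pb = Ps − 5, where Ps is the price sellers receive.
Demand in terms of Ps becomes Qd = 1437 − 7(Ps − 5) = 1472 - 7Ps. Setting this equal to supply: 1472 - 7Ps = -467 + 7Ps, so Ps = 138.5.
Buyers pay Pb = 138.5 − 5 = 133.5; Q' = -467 + 7·138.5 = 502.5.
Buyers' price falls by P* − Pb = 136 − 133.5 = 2.5; sellers' price rises by Ps − P* = 138.5 − 136 = 2.5.
So consumers capture 2.5/5 = 0.5 of each unit of subsidy.

Consumer share = 0.5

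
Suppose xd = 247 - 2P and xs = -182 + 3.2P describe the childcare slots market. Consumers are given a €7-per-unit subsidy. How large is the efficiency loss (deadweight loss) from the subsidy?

Deadweight loss = 392/13

Pre-subsidy: 247 - 2P = -182 + 3.2P gives P* = 82.5, x* = 82.
With the rebate, buyers effectively pay Pb = Ps − 7, where Ps is the price sellers receive.
Demand in terms of Ps becomes xd = 247 − 2(Ps − 7) = 261 - 2Ps. Setting this equal to supply: 261 - 2Ps = -182 + 3.2Ps, so Ps = 2215/26.
Buyers pay Pb = 2215/26 − 7 = 2033/26; x' = -182 + 3.2·(2215/26) = 1178/13.
The subsidy expands output by 1178/13 − 82 = 112/13 past the efficient level; on those units the gap between marginal cost and willingness to pay runs from 0 up to 7.
DWL = ½ × 7 × 112/13 = 392/13.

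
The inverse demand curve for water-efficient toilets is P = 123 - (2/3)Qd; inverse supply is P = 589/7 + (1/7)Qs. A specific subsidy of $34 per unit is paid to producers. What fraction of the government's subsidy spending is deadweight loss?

DWL / government spending = 7/30

Pre-subsidy: 123 - (2/3)Q = 589/7 + (1/7)Q gives Q* = 48 and P* = 91.
With the subsidy, sellers receive Ps = Pb + 34 for each unit, where Pb is the price buyers pay.
On the curves, Pb = 123 - (2/3)Q and Ps = 589/7 + (1/7)Q; the wedge Ps − Pb = 34 gives 589/7 + (1/7)Q − (123 - (2/3)Q) = 34, so Q' = 90.
Then Pb = 123 − (2/3)·90 = 63 and Ps = 589/7 + (1/7)·90 = 97.
ΔCS = ½(48 + 90)(91 − 63) = 1932; ΔPS = ½(48 + 90)(97 − 91) = 414.
Government spending = 34 × 90 = 3060.
DWL = ½ × 34 × (90 − 48) = 714; fraction = 714 / 3060 = 7/30.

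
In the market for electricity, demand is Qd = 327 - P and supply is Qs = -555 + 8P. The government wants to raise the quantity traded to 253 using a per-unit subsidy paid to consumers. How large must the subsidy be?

At Q = 253, invert demand for the buyer price: Pb = (327 − 253)/1 = 74; invert supply for the seller price: Ps = (253 − (-555))/8 = 101.
The subsidy must fill the gap: s = Ps − Pb = 101 − 74 = 27.

Required subsidy s = 27 per unit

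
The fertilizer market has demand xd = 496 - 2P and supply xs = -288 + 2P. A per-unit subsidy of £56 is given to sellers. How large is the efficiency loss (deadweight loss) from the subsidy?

Deadweight loss = £1568

Pre-subsidy: 496 - 2P = -288 + 2P gives P* = 196, x* = 104.
With the subsidy, sellers receive Ps = Pb + 56 for each unit, where Pb is the price buyers pay.
Supply in terms of Pb becomes xs = -288 + 2(Pb + 56) = -176 + 2Pb. Setting this equal to demand: 496 - 2Pb = -176 + 2Pb, so Pb = 168.
Sellers receive Ps = 168 + 56 = 224; x' = 496 − 2·168 = 160.
The subsidy expands output by 160 − 104 = 56 past the efficient level; on those units the gap between marginal cost and willingness to pay runs from 0 up to 56.
DWL = ½ × 56 × 56 = 1568.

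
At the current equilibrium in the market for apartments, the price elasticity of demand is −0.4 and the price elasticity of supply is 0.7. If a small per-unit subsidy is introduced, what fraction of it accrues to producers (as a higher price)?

Producer share = 4/11

For a small subsidy around the equilibrium, the benefit split depends on the relative slopes, which at a point are proportional to the elasticities.
Buyer share = εs/(εs + |εd|) = 0.7/(0.7 + 0.4) = 7/11; seller share = |εd|/(εs + |εd|) = 4/11.
So producers capture 4/11 of the subsidy.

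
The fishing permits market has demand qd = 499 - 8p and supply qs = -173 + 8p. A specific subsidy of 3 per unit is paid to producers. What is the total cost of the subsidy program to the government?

Pre-subsidy: 499 - 8p = -173 + 8p gives p* = 42, q* = 163.
With the subsidy, sellers receive ps = pb + 3 for each unit, where pb is the price buyers pay.
Supply in terms of pb becomes qs = -173 + 8(pb + 3) = -149 + 8pb. Setting this equal to demand: 499 - 8pb = -149 + 8pb, so pb = 40.5.
Sellers receive ps = 40.5 + 3 = 43.5; q' = 499 − 8·40.5 = 175.
Government outlay = subsidy × quantity = 3 × 175 = 525.

Government cost = 525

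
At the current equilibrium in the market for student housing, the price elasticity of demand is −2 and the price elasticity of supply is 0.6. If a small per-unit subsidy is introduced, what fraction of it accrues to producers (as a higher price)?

Producer share = 10/13

For a small subsidy around the equilibrium, the benefit split depends on the relative slopes, which at a point are proportional to the elasticities.
Buyer share = εs/(εs + |εd|) = 0.6/(0.6 + 2) = 3/13; seller share = |εd|/(εs + |εd|) = 10/13.
So producers capture 10/13 of the subsidy.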